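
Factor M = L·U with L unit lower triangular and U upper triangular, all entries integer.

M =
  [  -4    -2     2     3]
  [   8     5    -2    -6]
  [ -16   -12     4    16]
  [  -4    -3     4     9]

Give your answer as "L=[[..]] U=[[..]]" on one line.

L=[[1,0,0,0],[-2,1,0,0],[4,-4,1,0],[1,-1,1,1]] U=[[-4,-2,2,3],[0,1,2,0],[0,0,4,4],[0,0,0,2]]

  row1 -= -2·row0 → [0,1,2,0]
  row2 -= 4·row0 → [0,-4,-4,4]
  row3 -= 1·row0 → [0,-1,2,6]
  row2 -= -4·row1 → [0,0,4,4]
  row3 -= -1·row1 → [0,0,4,6]
  row3 -= 1·row2 → [0,0,0,2]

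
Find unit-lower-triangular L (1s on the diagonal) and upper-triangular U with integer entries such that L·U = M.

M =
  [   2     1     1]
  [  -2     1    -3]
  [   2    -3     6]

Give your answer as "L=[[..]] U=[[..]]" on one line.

L=[[1,0,0],[-1,1,0],[1,-2,1]] U=[[2,1,1],[0,2,-2],[0,0,1]]

  row1 -= -1·row0 → [0,2,-2]
  row2 -= 1·row0 → [0,-4,5]
  row2 -= -2·row1 → [0,0,1]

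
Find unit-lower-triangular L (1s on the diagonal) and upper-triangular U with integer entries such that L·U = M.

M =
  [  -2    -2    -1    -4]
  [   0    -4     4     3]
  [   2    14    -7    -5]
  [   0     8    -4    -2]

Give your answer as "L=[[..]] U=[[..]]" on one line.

  R1 -= 0·R0 → [0,-4,4,3]
  R2 -= -1·R0 → [0,12,-8,-9]
  R3 -= 0·R0 → [0,8,-4,-2]
  R2 -= -3·R1 → [0,0,4,0]
  R3 -= -2·R1 → [0,0,4,4]
  R3 -= 1·R2 → [0,0,0,4]

L=[[1,0,0,0],[0,1,0,0],[-1,-3,1,0],[0,-2,1,1]] U=[[-2,-2,-1,-4],[0,-4,4,3],[0,0,4,0],[0,0,0,4]]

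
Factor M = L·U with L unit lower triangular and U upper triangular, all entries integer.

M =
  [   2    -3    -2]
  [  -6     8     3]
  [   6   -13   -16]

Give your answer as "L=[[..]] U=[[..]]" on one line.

L=[[1,0,0],[-3,1,0],[3,4,1]] U=[[2,-3,-2],[0,-1,-3],[0,0,2]]

  row1 -= -3·row0 → [0,-1,-3]
  row2 -= 3·row0 → [0,-4,-10]
  row2 -= 4·row1 → [0,0,2]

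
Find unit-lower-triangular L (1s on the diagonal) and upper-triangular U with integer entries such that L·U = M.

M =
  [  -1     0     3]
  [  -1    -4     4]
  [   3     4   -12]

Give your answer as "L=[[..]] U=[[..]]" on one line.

  r1 -= 1·r0 → [0,-4,1]
  r2 -= -3·r0 → [0,4,-3]
  r2 -= -1·r1 → [0,0,-2]

L=[[1,0,0],[1,1,0],[-3,-1,1]] U=[[-1,0,3],[0,-4,1],[0,0,-2]]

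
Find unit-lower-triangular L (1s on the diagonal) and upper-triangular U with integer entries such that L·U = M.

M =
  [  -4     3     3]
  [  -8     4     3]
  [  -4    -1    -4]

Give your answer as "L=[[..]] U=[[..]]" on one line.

  r1 -= 2·r0 → [0,-2,-3]
  r2 -= 1·r0 → [0,-4,-7]
  r2 -= 2·r1 → [0,0,-1]

L=[[1,0,0],[2,1,0],[1,2,1]] U=[[-4,3,3],[0,-2,-3],[0,0,-1]]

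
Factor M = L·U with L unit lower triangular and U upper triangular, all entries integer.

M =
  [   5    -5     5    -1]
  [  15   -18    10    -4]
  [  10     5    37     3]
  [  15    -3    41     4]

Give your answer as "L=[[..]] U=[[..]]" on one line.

L=[[1,0,0,0],[3,1,0,0],[2,-5,1,0],[3,-4,3,1]] U=[[5,-5,5,-1],[0,-3,-5,-1],[0,0,2,0],[0,0,0,3]]

  r1 -= 3·r0 → [0,-3,-5,-1]
  r2 -= 2·r0 → [0,15,27,5]
  r3 -= 3·r0 → [0,12,26,7]
  r2 -= -5·r1 → [0,0,2,0]
  r3 -= -4·r1 → [0,0,6,3]
  r3 -= 3·r2 → [0,0,0,3]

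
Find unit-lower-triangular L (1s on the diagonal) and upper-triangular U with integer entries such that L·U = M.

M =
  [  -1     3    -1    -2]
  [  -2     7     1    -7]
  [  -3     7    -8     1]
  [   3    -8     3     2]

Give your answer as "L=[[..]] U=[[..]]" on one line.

  row1 -= 2·row0 → [0,1,3,-3]
  row2 -= 3·row0 → [0,-2,-5,7]
  row3 -= -3·row0 → [0,1,0,-4]
  row2 -= -2·row1 → [0,0,1,1]
  row3 -= 1·row1 → [0,0,-3,-1]
  row3 -= -3·row2 → [0,0,0,2]

L=[[1,0,0,0],[2,1,0,0],[3,-2,1,0],[-3,1,-3,1]] U=[[-1,3,-1,-2],[0,1,3,-3],[0,0,1,1],[0,0,0,2]]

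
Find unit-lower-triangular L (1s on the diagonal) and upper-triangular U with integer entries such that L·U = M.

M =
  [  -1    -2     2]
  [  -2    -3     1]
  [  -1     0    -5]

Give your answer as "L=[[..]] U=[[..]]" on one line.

  r1 -= 2·r0 → [0,1,-3]
  r2 -= 1·r0 → [0,2,-7]
  r2 -= 2·r1 → [0,0,-1]

L=[[1,0,0],[2,1,0],[1,2,1]] U=[[-1,-2,2],[0,1,-3],[0,0,-1]]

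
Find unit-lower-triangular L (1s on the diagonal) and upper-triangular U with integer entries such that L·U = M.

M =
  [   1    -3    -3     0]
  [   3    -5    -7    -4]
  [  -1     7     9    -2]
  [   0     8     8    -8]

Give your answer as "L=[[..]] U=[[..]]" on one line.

L=[[1,0,0,0],[3,1,0,0],[-1,1,1,0],[0,2,1,1]] U=[[1,-3,-3,0],[0,4,2,-4],[0,0,4,2],[0,0,0,-2]]

  r1 -= 3·r0 → [0,4,2,-4]
  r2 -= -1·r0 → [0,4,6,-2]
  r3 -= 0·r0 → [0,8,8,-8]
  r2 -= 1·r1 → [0,0,4,2]
  r3 -= 2·r1 → [0,0,4,0]
  r3 -= 1·r2 → [0,0,0,-2]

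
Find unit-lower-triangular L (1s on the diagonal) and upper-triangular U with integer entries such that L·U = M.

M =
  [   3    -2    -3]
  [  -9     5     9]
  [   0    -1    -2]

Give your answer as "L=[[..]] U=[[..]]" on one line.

L=[[1,0,0],[-3,1,0],[0,1,1]] U=[[3,-2,-3],[0,-1,0],[0,0,-2]]

  row1 -= -3·row0 → [0,-1,0]
  row2 -= 0·row0 → [0,-1,-2]
  row2 -= 1·row1 → [0,0,-2]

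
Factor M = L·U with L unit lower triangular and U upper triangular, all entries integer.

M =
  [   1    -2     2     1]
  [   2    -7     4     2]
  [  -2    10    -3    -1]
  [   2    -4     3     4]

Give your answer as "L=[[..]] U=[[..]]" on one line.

  row1 -= 2·row0 → [0,-3,0,0]
  row2 -= -2·row0 → [0,6,1,1]
  row3 -= 2·row0 → [0,0,-1,2]
  row2 -= -2·row1 → [0,0,1,1]
  row3 -= 0·row1 → [0,0,-1,2]
  row3 -= -1·row2 → [0,0,0,3]

L=[[1,0,0,0],[2,1,0,0],[-2,-2,1,0],[2,0,-1,1]] U=[[1,-2,2,1],[0,-3,0,0],[0,0,1,1],[0,0,0,3]]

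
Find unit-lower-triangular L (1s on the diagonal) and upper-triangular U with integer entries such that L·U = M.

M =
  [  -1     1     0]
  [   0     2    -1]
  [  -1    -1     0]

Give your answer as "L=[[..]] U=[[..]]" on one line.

L=[[1,0,0],[0,1,0],[1,-1,1]] U=[[-1,1,0],[0,2,-1],[0,0,-1]]

  R1 -= 0·R0 → [0,2,-1]
  R2 -= 1·R0 → [0,-2,0]
  R2 -= -1·R1 → [0,0,-1]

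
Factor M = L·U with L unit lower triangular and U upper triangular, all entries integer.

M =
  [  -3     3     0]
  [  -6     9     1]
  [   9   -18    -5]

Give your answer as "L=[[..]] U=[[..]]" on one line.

L=[[1,0,0],[2,1,0],[-3,-3,1]] U=[[-3,3,0],[0,3,1],[0,0,-2]]

  r1 -= 2·r0 → [0,3,1]
  r2 -= -3·r0 → [0,-9,-5]
  r2 -= -3·r1 → [0,0,-2]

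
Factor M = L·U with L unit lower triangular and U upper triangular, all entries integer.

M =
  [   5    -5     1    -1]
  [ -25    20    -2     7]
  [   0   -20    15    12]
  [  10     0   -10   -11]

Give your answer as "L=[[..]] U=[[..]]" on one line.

  r1 -= -5·r0 → [0,-5,3,2]
  r2 -= 0·r0 → [0,-20,15,12]
  r3 -= 2·r0 → [0,10,-12,-9]
  r2 -= 4·r1 → [0,0,3,4]
  r3 -= -2·r1 → [0,0,-6,-5]
  r3 -= -2·r2 → [0,0,0,3]

L=[[1,0,0,0],[-5,1,0,0],[0,4,1,0],[2,-2,-2,1]] U=[[5,-5,1,-1],[0,-5,3,2],[0,0,3,4],[0,0,0,3]]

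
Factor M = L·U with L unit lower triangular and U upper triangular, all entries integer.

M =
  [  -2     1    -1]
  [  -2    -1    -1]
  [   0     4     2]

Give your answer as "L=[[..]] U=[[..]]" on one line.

  R1 -= 1·R0 → [0,-2,0]
  R2 -= 0·R0 → [0,4,2]
  R2 -= -2·R1 → [0,0,2]

L=[[1,0,0],[1,1,0],[0,-2,1]] U=[[-2,1,-1],[0,-2,0],[0,0,2]]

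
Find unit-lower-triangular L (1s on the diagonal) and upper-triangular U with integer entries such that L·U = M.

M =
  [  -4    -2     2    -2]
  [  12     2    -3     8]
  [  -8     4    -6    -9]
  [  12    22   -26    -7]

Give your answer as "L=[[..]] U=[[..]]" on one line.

  row1 -= -3·row0 → [0,-4,3,2]
  row2 -= 2·row0 → [0,8,-10,-5]
  row3 -= -3·row0 → [0,16,-20,-13]
  row2 -= -2·row1 → [0,0,-4,-1]
  row3 -= -4·row1 → [0,0,-8,-5]
  row3 -= 2·row2 → [0,0,0,-3]

L=[[1,0,0,0],[-3,1,0,0],[2,-2,1,0],[-3,-4,2,1]] U=[[-4,-2,2,-2],[0,-4,3,2],[0,0,-4,-1],[0,0,0,-3]]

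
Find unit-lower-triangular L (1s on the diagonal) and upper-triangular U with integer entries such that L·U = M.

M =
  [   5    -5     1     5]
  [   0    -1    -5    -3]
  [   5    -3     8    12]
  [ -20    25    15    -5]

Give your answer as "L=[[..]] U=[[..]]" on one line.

L=[[1,0,0,0],[0,1,0,0],[1,-2,1,0],[-4,-5,2,1]] U=[[5,-5,1,5],[0,-1,-5,-3],[0,0,-3,1],[0,0,0,-2]]

  r1 -= 0·r0 → [0,-1,-5,-3]
  r2 -= 1·r0 → [0,2,7,7]
  r3 -= -4·r0 → [0,5,19,15]
  r2 -= -2·r1 → [0,0,-3,1]
  r3 -= -5·r1 → [0,0,-6,0]
  r3 -= 2·r2 → [0,0,0,-2]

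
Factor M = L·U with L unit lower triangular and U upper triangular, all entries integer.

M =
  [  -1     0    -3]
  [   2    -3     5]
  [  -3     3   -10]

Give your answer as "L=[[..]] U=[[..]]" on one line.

L=[[1,0,0],[-2,1,0],[3,-1,1]] U=[[-1,0,-3],[0,-3,-1],[0,0,-2]]

  R1 -= -2·R0 → [0,-3,-1]
  R2 -= 3·R0 → [0,3,-1]
  R2 -= -1·R1 → [0,0,-2]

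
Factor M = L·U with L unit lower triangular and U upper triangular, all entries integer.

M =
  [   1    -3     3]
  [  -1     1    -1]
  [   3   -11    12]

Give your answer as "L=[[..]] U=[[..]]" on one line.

  r1 -= -1·r0 → [0,-2,2]
  r2 -= 3·r0 → [0,-2,3]
  r2 -= 1·r1 → [0,0,1]

L=[[1,0,0],[-1,1,0],[3,1,1]] U=[[1,-3,3],[0,-2,2],[0,0,1]]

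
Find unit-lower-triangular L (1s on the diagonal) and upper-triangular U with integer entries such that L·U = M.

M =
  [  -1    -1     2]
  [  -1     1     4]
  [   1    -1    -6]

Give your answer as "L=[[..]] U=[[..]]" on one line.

L=[[1,0,0],[1,1,0],[-1,-1,1]] U=[[-1,-1,2],[0,2,2],[0,0,-2]]

  r1 -= 1·r0 → [0,2,2]
  r2 -= -1·r0 → [0,-2,-4]
  r2 -= -1·r1 → [0,0,-2]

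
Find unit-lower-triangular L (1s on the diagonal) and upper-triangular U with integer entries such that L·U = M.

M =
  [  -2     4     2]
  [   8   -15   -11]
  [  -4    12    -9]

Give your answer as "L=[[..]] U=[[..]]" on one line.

  R1 -= -4·R0 → [0,1,-3]
  R2 -= 2·R0 → [0,4,-13]
  R2 -= 4·R1 → [0,0,-1]

L=[[1,0,0],[-4,1,0],[2,4,1]] U=[[-2,4,2],[0,1,-3],[0,0,-1]]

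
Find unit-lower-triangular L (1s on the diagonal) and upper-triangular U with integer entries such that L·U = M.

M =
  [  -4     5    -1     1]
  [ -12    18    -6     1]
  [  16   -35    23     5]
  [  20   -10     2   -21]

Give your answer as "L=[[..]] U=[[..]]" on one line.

  row1 -= 3·row0 → [0,3,-3,-2]
  row2 -= -4·row0 → [0,-15,19,9]
  row3 -= -5·row0 → [0,15,-3,-16]
  row2 -= -5·row1 → [0,0,4,-1]
  row3 -= 5·row1 → [0,0,12,-6]
  row3 -= 3·row2 → [0,0,0,-3]

L=[[1,0,0,0],[3,1,0,0],[-4,-5,1,0],[-5,5,3,1]] U=[[-4,5,-1,1],[0,3,-3,-2],[0,0,4,-1],[0,0,0,-3]]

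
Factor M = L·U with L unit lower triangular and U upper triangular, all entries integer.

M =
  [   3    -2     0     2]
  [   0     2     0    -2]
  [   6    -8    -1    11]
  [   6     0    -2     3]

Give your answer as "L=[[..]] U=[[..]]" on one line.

  R1 -= 0·R0 → [0,2,0,-2]
  R2 -= 2·R0 → [0,-4,-1,7]
  R3 -= 2·R0 → [0,4,-2,-1]
  R2 -= -2·R1 → [0,0,-1,3]
  R3 -= 2·R1 → [0,0,-2,3]
  R3 -= 2·R2 → [0,0,0,-3]

L=[[1,0,0,0],[0,1,0,0],[2,-2,1,0],[2,2,2,1]] U=[[3,-2,0,2],[0,2,0,-2],[0,0,-1,3],[0,0,0,-3]]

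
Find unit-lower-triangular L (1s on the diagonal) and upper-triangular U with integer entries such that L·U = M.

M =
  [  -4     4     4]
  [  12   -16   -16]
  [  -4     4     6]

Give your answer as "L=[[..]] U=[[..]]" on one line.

L=[[1,0,0],[-3,1,0],[1,0,1]] U=[[-4,4,4],[0,-4,-4],[0,0,2]]

  R1 -= -3·R0 → [0,-4,-4]
  R2 -= 1·R0 → [0,0,2]
  R2 -= 0·R1 → [0,0,2]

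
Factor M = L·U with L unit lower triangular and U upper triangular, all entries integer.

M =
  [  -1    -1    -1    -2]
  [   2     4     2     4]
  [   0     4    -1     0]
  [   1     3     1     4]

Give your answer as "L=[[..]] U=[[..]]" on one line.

L=[[1,0,0,0],[-2,1,0,0],[0,2,1,0],[-1,1,0,1]] U=[[-1,-1,-1,-2],[0,2,0,0],[0,0,-1,0],[0,0,0,2]]

  R1 -= -2·R0 → [0,2,0,0]
  R2 -= 0·R0 → [0,4,-1,0]
  R3 -= -1·R0 → [0,2,0,2]
  R2 -= 2·R1 → [0,0,-1,0]
  R3 -= 1·R1 → [0,0,0,2]
  R3 -= 0·R2 → [0,0,0,2]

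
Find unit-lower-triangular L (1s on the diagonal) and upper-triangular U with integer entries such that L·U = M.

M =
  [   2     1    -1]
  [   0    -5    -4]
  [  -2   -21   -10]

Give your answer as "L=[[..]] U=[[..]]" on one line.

  r1 -= 0·r0 → [0,-5,-4]
  r2 -= -1·r0 → [0,-20,-11]
  r2 -= 4·r1 → [0,0,5]

L=[[1,0,0],[0,1,0],[-1,4,1]] U=[[2,1,-1],[0,-5,-4],[0,0,5]]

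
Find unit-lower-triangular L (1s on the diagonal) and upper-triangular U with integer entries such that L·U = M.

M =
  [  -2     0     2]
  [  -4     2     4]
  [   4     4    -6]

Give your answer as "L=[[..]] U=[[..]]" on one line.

  row1 -= 2·row0 → [0,2,0]
  row2 -= -2·row0 → [0,4,-2]
  row2 -= 2·row1 → [0,0,-2]

L=[[1,0,0],[2,1,0],[-2,2,1]] U=[[-2,0,2],[0,2,0],[0,0,-2]]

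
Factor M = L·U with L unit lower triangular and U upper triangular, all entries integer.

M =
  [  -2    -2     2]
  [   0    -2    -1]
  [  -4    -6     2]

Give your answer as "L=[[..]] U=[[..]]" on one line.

L=[[1,0,0],[0,1,0],[2,1,1]] U=[[-2,-2,2],[0,-2,-1],[0,0,-1]]

  row1 -= 0·row0 → [0,-2,-1]
  row2 -= 2·row0 → [0,-2,-2]
  row2 -= 1·row1 → [0,0,-1]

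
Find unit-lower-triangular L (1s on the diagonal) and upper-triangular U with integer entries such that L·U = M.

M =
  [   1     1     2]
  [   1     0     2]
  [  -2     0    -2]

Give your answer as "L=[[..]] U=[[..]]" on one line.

  R1 -= 1·R0 → [0,-1,0]
  R2 -= -2·R0 → [0,2,2]
  R2 -= -2·R1 → [0,0,2]

L=[[1,0,0],[1,1,0],[-2,-2,1]] U=[[1,1,2],[0,-1,0],[0,0,2]]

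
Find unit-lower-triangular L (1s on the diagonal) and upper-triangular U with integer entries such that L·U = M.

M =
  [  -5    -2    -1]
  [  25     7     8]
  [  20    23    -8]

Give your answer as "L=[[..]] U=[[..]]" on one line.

  R1 -= -5·R0 → [0,-3,3]
  R2 -= -4·R0 → [0,15,-12]
  R2 -= -5·R1 → [0,0,3]

L=[[1,0,0],[-5,1,0],[-4,-5,1]] U=[[-5,-2,-1],[0,-3,3],[0,0,3]]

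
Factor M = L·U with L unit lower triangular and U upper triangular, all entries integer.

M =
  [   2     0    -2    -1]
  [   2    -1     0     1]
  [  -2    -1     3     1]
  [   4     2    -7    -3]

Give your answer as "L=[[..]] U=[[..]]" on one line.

L=[[1,0,0,0],[1,1,0,0],[-1,1,1,0],[2,-2,-1,1]] U=[[2,0,-2,-1],[0,-1,2,2],[0,0,-1,-2],[0,0,0,1]]

  R1 -= 1·R0 → [0,-1,2,2]
  R2 -= -1·R0 → [0,-1,1,0]
  R3 -= 2·R0 → [0,2,-3,-1]
  R2 -= 1·R1 → [0,0,-1,-2]
  R3 -= -2·R1 → [0,0,1,3]
  R3 -= -1·R2 → [0,0,0,1]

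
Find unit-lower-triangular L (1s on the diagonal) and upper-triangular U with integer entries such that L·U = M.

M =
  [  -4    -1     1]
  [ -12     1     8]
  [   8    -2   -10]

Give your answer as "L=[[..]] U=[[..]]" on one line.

L=[[1,0,0],[3,1,0],[-2,-1,1]] U=[[-4,-1,1],[0,4,5],[0,0,-3]]

  R1 -= 3·R0 → [0,4,5]
  R2 -= -2·R0 → [0,-4,-8]
  R2 -= -1·R1 → [0,0,-3]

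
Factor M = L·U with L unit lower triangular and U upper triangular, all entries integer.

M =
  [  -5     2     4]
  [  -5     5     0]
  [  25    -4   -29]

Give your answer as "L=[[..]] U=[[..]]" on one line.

L=[[1,0,0],[1,1,0],[-5,2,1]] U=[[-5,2,4],[0,3,-4],[0,0,-1]]

  R1 -= 1·R0 → [0,3,-4]
  R2 -= -5·R0 → [0,6,-9]
  R2 -= 2·R1 → [0,0,-1]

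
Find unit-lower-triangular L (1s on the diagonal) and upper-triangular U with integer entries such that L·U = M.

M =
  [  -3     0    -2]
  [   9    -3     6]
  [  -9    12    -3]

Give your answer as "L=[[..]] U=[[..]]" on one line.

  R1 -= -3·R0 → [0,-3,0]
  R2 -= 3·R0 → [0,12,3]
  R2 -= -4·R1 → [0,0,3]

L=[[1,0,0],[-3,1,0],[3,-4,1]] U=[[-3,0,-2],[0,-3,0],[0,0,3]]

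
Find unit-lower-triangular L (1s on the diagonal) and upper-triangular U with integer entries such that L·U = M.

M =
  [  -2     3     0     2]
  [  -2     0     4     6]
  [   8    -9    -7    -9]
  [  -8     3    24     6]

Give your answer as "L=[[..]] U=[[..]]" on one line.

  row1 -= 1·row0 → [0,-3,4,4]
  row2 -= -4·row0 → [0,3,-7,-1]
  row3 -= 4·row0 → [0,-9,24,-2]
  row2 -= -1·row1 → [0,0,-3,3]
  row3 -= 3·row1 → [0,0,12,-14]
  row3 -= -4·row2 → [0,0,0,-2]

L=[[1,0,0,0],[1,1,0,0],[-4,-1,1,0],[4,3,-4,1]] U=[[-2,3,0,2],[0,-3,4,4],[0,0,-3,3],[0,0,0,-2]]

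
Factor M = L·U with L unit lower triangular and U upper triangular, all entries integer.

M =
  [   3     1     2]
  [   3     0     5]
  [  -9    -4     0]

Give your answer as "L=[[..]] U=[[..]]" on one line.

  R1 -= 1·R0 → [0,-1,3]
  R2 -= -3·R0 → [0,-1,6]
  R2 -= 1·R1 → [0,0,3]

L=[[1,0,0],[1,1,0],[-3,1,1]] U=[[3,1,2],[0,-1,3],[0,0,3]]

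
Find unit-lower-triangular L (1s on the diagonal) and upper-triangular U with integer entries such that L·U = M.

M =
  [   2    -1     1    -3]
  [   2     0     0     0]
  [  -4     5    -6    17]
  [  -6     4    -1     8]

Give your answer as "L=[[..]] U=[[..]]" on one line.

L=[[1,0,0,0],[1,1,0,0],[-2,3,1,0],[-3,1,-3,1]] U=[[2,-1,1,-3],[0,1,-1,3],[0,0,-1,2],[0,0,0,2]]

  r1 -= 1·r0 → [0,1,-1,3]
  r2 -= -2·r0 → [0,3,-4,11]
  r3 -= -3·r0 → [0,1,2,-1]
  r2 -= 3·r1 → [0,0,-1,2]
  r3 -= 1·r1 → [0,0,3,-4]
  r3 -= -3·r2 → [0,0,0,2]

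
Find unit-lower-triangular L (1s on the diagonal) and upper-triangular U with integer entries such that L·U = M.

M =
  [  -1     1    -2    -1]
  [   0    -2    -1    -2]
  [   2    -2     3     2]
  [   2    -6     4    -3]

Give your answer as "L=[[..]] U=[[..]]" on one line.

L=[[1,0,0,0],[0,1,0,0],[-2,0,1,0],[-2,2,-2,1]] U=[[-1,1,-2,-1],[0,-2,-1,-2],[0,0,-1,0],[0,0,0,-1]]

  row1 -= 0·row0 → [0,-2,-1,-2]
  row2 -= -2·row0 → [0,0,-1,0]
  row3 -= -2·row0 → [0,-4,0,-5]
  row2 -= 0·row1 → [0,0,-1,0]
  row3 -= 2·row1 → [0,0,2,-1]
  row3 -= -2·row2 → [0,0,0,-1]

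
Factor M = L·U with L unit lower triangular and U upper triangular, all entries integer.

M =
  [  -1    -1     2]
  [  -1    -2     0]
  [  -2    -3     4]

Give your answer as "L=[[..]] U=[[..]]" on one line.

  R1 -= 1·R0 → [0,-1,-2]
  R2 -= 2·R0 → [0,-1,0]
  R2 -= 1·R1 → [0,0,2]

L=[[1,0,0],[1,1,0],[2,1,1]] U=[[-1,-1,2],[0,-1,-2],[0,0,2]]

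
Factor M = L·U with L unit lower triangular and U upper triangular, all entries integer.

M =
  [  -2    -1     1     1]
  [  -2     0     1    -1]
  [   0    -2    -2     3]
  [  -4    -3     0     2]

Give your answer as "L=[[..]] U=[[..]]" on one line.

L=[[1,0,0,0],[1,1,0,0],[0,-2,1,0],[2,-1,1,1]] U=[[-2,-1,1,1],[0,1,0,-2],[0,0,-2,-1],[0,0,0,-1]]

  r1 -= 1·r0 → [0,1,0,-2]
  r2 -= 0·r0 → [0,-2,-2,3]
  r3 -= 2·r0 → [0,-1,-2,0]
  r2 -= -2·r1 → [0,0,-2,-1]
  r3 -= -1·r1 → [0,0,-2,-2]
  r3 -= 1·r2 → [0,0,0,-1]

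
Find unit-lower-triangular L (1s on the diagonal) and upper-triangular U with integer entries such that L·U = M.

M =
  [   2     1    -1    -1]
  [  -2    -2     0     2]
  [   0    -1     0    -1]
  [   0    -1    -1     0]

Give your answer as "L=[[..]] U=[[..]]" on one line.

L=[[1,0,0,0],[-1,1,0,0],[0,1,1,0],[0,1,0,1]] U=[[2,1,-1,-1],[0,-1,-1,1],[0,0,1,-2],[0,0,0,-1]]

  row1 -= -1·row0 → [0,-1,-1,1]
  row2 -= 0·row0 → [0,-1,0,-1]
  row3 -= 0·row0 → [0,-1,-1,0]
  row2 -= 1·row1 → [0,0,1,-2]
  row3 -= 1·row1 → [0,0,0,-1]
  row3 -= 0·row2 → [0,0,0,-1]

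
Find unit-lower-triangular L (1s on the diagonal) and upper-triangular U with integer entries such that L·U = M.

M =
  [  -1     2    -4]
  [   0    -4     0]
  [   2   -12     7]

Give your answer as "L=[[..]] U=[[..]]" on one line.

  r1 -= 0·r0 → [0,-4,0]
  r2 -= -2·r0 → [0,-8,-1]
  r2 -= 2·r1 → [0,0,-1]

L=[[1,0,0],[0,1,0],[-2,2,1]] U=[[-1,2,-4],[0,-4,0],[0,0,-1]]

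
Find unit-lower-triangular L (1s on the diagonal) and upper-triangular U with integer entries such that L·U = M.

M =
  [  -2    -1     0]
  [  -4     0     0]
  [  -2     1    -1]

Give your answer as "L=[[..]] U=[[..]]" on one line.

  R1 -= 2·R0 → [0,2,0]
  R2 -= 1·R0 → [0,2,-1]
  R2 -= 1·R1 → [0,0,-1]

L=[[1,0,0],[2,1,0],[1,1,1]] U=[[-2,-1,0],[0,2,0],[0,0,-1]]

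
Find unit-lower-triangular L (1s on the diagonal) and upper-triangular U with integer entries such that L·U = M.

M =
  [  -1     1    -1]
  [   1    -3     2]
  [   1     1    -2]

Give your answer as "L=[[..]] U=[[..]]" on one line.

L=[[1,0,0],[-1,1,0],[-1,-1,1]] U=[[-1,1,-1],[0,-2,1],[0,0,-2]]

  r1 -= -1·r0 → [0,-2,1]
  r2 -= -1·r0 → [0,2,-3]
  r2 -= -1·r1 → [0,0,-2]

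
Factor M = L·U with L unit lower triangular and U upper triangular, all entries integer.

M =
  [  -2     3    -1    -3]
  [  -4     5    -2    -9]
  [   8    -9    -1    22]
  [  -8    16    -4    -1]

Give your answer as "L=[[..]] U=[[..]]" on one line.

  r1 -= 2·r0 → [0,-1,0,-3]
  r2 -= -4·r0 → [0,3,-5,10]
  r3 -= 4·r0 → [0,4,0,11]
  r2 -= -3·r1 → [0,0,-5,1]
  r3 -= -4·r1 → [0,0,0,-1]
  r3 -= 0·r2 → [0,0,0,-1]

L=[[1,0,0,0],[2,1,0,0],[-4,-3,1,0],[4,-4,0,1]] U=[[-2,3,-1,-3],[0,-1,0,-3],[0,0,-5,1],[0,0,0,-1]]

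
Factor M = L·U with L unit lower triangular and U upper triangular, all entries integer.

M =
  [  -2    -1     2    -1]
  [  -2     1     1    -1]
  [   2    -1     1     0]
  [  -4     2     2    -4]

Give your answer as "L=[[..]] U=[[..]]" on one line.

  row1 -= 1·row0 → [0,2,-1,0]
  row2 -= -1·row0 → [0,-2,3,-1]
  row3 -= 2·row0 → [0,4,-2,-2]
  row2 -= -1·row1 → [0,0,2,-1]
  row3 -= 2·row1 → [0,0,0,-2]
  row3 -= 0·row2 → [0,0,0,-2]

L=[[1,0,0,0],[1,1,0,0],[-1,-1,1,0],[2,2,0,1]] U=[[-2,-1,2,-1],[0,2,-1,0],[0,0,2,-1],[0,0,0,-2]]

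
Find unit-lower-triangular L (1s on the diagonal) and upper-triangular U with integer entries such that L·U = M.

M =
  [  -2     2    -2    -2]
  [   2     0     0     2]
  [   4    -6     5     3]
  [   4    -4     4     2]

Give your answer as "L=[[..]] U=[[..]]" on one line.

  R1 -= -1·R0 → [0,2,-2,0]
  R2 -= -2·R0 → [0,-2,1,-1]
  R3 -= -2·R0 → [0,0,0,-2]
  R2 -= -1·R1 → [0,0,-1,-1]
  R3 -= 0·R1 → [0,0,0,-2]
  R3 -= 0·R2 → [0,0,0,-2]

L=[[1,0,0,0],[-1,1,0,0],[-2,-1,1,0],[-2,0,0,1]] U=[[-2,2,-2,-2],[0,2,-2,0],[0,0,-1,-1],[0,0,0,-2]]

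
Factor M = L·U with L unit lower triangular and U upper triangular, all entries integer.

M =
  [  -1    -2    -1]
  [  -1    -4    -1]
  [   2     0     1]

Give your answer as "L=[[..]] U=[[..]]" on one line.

  r1 -= 1·r0 → [0,-2,0]
  r2 -= -2·r0 → [0,-4,-1]
  r2 -= 2·r1 → [0,0,-1]

L=[[1,0,0],[1,1,0],[-2,2,1]] U=[[-1,-2,-1],[0,-2,0],[0,0,-1]]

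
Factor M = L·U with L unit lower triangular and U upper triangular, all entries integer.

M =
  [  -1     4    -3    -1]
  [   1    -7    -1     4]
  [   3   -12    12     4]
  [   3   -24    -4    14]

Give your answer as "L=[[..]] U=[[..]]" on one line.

L=[[1,0,0,0],[-1,1,0,0],[-3,0,1,0],[-3,4,1,1]] U=[[-1,4,-3,-1],[0,-3,-4,3],[0,0,3,1],[0,0,0,-2]]

  r1 -= -1·r0 → [0,-3,-4,3]
  r2 -= -3·r0 → [0,0,3,1]
  r3 -= -3·r0 → [0,-12,-13,11]
  r2 -= 0·r1 → [0,0,3,1]
  r3 -= 4·r1 → [0,0,3,-1]
  r3 -= 1·r2 → [0,0,0,-2]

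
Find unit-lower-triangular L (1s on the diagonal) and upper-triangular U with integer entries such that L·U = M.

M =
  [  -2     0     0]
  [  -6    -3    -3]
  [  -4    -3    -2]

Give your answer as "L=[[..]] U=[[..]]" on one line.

  R1 -= 3·R0 → [0,-3,-3]
  R2 -= 2·R0 → [0,-3,-2]
  R2 -= 1·R1 → [0,0,1]

L=[[1,0,0],[3,1,0],[2,1,1]] U=[[-2,0,0],[0,-3,-3],[0,0,1]]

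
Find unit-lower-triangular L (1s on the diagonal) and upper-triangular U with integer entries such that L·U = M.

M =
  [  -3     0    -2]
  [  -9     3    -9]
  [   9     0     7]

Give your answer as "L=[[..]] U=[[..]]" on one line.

  row1 -= 3·row0 → [0,3,-3]
  row2 -= -3·row0 → [0,0,1]
  row2 -= 0·row1 → [0,0,1]

L=[[1,0,0],[3,1,0],[-3,0,1]] U=[[-3,0,-2],[0,3,-3],[0,0,1]]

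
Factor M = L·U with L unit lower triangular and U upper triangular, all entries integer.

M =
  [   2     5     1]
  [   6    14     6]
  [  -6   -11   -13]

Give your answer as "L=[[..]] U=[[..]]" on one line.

  row1 -= 3·row0 → [0,-1,3]
  row2 -= -3·row0 → [0,4,-10]
  row2 -= -4·row1 → [0,0,2]

L=[[1,0,0],[3,1,0],[-3,-4,1]] U=[[2,5,1],[0,-1,3],[0,0,2]]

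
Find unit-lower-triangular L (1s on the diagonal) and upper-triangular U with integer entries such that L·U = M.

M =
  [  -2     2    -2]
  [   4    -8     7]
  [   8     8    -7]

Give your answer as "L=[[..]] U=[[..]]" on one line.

  r1 -= -2·r0 → [0,-4,3]
  r2 -= -4·r0 → [0,16,-15]
  r2 -= -4·r1 → [0,0,-3]

L=[[1,0,0],[-2,1,0],[-4,-4,1]] U=[[-2,2,-2],[0,-4,3],[0,0,-3]]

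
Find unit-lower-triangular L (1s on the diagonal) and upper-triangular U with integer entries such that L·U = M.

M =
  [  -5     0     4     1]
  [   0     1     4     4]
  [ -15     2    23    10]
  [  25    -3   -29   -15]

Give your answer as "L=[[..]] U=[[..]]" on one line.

  r1 -= 0·r0 → [0,1,4,4]
  r2 -= 3·r0 → [0,2,11,7]
  r3 -= -5·r0 → [0,-3,-9,-10]
  r2 -= 2·r1 → [0,0,3,-1]
  r3 -= -3·r1 → [0,0,3,2]
  r3 -= 1·r2 → [0,0,0,3]

L=[[1,0,0,0],[0,1,0,0],[3,2,1,0],[-5,-3,1,1]] U=[[-5,0,4,1],[0,1,4,4],[0,0,3,-1],[0,0,0,3]]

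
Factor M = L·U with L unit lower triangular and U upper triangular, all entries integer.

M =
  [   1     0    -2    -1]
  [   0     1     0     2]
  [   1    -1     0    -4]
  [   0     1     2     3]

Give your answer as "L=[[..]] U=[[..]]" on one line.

L=[[1,0,0,0],[0,1,0,0],[1,-1,1,0],[0,1,1,1]] U=[[1,0,-2,-1],[0,1,0,2],[0,0,2,-1],[0,0,0,2]]

  r1 -= 0·r0 → [0,1,0,2]
  r2 -= 1·r0 → [0,-1,2,-3]
  r3 -= 0·r0 → [0,1,2,3]
  r2 -= -1·r1 → [0,0,2,-1]
  r3 -= 1·r1 → [0,0,2,1]
  r3 -= 1·r2 → [0,0,0,2]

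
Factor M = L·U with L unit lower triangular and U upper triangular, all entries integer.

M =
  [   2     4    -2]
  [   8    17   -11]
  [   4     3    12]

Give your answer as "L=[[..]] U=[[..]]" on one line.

  R1 -= 4·R0 → [0,1,-3]
  R2 -= 2·R0 → [0,-5,16]
  R2 -= -5·R1 → [0,0,1]

L=[[1,0,0],[4,1,0],[2,-5,1]] U=[[2,4,-2],[0,1,-3],[0,0,1]]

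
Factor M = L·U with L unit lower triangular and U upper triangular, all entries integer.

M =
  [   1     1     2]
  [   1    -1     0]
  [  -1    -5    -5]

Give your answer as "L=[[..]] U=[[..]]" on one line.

L=[[1,0,0],[1,1,0],[-1,2,1]] U=[[1,1,2],[0,-2,-2],[0,0,1]]

  R1 -= 1·R0 → [0,-2,-2]
  R2 -= -1·R0 → [0,-4,-3]
  R2 -= 2·R1 → [0,0,1]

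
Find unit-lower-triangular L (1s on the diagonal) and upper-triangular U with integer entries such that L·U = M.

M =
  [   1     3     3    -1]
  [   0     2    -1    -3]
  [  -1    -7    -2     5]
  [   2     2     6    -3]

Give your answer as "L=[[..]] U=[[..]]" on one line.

  row1 -= 0·row0 → [0,2,-1,-3]
  row2 -= -1·row0 → [0,-4,1,4]
  row3 -= 2·row0 → [0,-4,0,-1]
  row2 -= -2·row1 → [0,0,-1,-2]
  row3 -= -2·row1 → [0,0,-2,-7]
  row3 -= 2·row2 → [0,0,0,-3]

L=[[1,0,0,0],[0,1,0,0],[-1,-2,1,0],[2,-2,2,1]] U=[[1,3,3,-1],[0,2,-1,-3],[0,0,-1,-2],[0,0,0,-3]]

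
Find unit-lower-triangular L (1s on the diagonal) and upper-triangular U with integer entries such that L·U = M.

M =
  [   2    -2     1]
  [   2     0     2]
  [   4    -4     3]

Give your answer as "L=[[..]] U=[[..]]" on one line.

L=[[1,0,0],[1,1,0],[2,0,1]] U=[[2,-2,1],[0,2,1],[0,0,1]]

  row1 -= 1·row0 → [0,2,1]
  row2 -= 2·row0 → [0,0,1]
  row2 -= 0·row1 → [0,0,1]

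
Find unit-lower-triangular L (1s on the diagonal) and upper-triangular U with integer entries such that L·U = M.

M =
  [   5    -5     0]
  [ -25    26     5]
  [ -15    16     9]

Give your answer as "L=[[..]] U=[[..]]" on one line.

  row1 -= -5·row0 → [0,1,5]
  row2 -= -3·row0 → [0,1,9]
  row2 -= 1·row1 → [0,0,4]

L=[[1,0,0],[-5,1,0],[-3,1,1]] U=[[5,-5,0],[0,1,5],[0,0,4]]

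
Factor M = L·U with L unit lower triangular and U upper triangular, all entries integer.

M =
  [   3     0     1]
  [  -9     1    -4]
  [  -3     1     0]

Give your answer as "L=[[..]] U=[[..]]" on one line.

  r1 -= -3·r0 → [0,1,-1]
  r2 -= -1·r0 → [0,1,1]
  r2 -= 1·r1 → [0,0,2]

L=[[1,0,0],[-3,1,0],[-1,1,1]] U=[[3,0,1],[0,1,-1],[0,0,2]]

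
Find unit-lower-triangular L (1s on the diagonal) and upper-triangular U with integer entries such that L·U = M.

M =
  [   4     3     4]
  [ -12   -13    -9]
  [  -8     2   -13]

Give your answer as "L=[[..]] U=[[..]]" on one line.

  r1 -= -3·r0 → [0,-4,3]
  r2 -= -2·r0 → [0,8,-5]
  r2 -= -2·r1 → [0,0,1]

L=[[1,0,0],[-3,1,0],[-2,-2,1]] U=[[4,3,4],[0,-4,3],[0,0,1]]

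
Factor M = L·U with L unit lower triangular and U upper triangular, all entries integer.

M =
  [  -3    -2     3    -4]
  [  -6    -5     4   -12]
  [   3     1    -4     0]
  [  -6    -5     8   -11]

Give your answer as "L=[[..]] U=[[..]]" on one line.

  R1 -= 2·R0 → [0,-1,-2,-4]
  R2 -= -1·R0 → [0,-1,-1,-4]
  R3 -= 2·R0 → [0,-1,2,-3]
  R2 -= 1·R1 → [0,0,1,0]
  R3 -= 1·R1 → [0,0,4,1]
  R3 -= 4·R2 → [0,0,0,1]

L=[[1,0,0,0],[2,1,0,0],[-1,1,1,0],[2,1,4,1]] U=[[-3,-2,3,-4],[0,-1,-2,-4],[0,0,1,0],[0,0,0,1]]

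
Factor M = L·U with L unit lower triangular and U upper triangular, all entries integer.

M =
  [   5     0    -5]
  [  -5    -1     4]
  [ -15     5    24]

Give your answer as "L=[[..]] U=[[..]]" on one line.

  r1 -= -1·r0 → [0,-1,-1]
  r2 -= -3·r0 → [0,5,9]
  r2 -= -5·r1 → [0,0,4]

L=[[1,0,0],[-1,1,0],[-3,-5,1]] U=[[5,0,-5],[0,-1,-1],[0,0,4]]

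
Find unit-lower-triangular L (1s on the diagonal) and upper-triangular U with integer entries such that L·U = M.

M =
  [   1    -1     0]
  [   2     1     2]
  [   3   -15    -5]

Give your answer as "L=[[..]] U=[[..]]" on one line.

L=[[1,0,0],[2,1,0],[3,-4,1]] U=[[1,-1,0],[0,3,2],[0,0,3]]

  r1 -= 2·r0 → [0,3,2]
  r2 -= 3·r0 → [0,-12,-5]
  r2 -= -4·r1 → [0,0,3]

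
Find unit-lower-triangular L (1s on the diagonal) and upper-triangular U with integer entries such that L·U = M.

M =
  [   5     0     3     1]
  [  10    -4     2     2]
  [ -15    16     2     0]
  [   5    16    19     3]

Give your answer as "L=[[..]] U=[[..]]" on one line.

L=[[1,0,0,0],[2,1,0,0],[-3,-4,1,0],[1,-4,0,1]] U=[[5,0,3,1],[0,-4,-4,0],[0,0,-5,3],[0,0,0,2]]

  R1 -= 2·R0 → [0,-4,-4,0]
  R2 -= -3·R0 → [0,16,11,3]
  R3 -= 1·R0 → [0,16,16,2]
  R2 -= -4·R1 → [0,0,-5,3]
  R3 -= -4·R1 → [0,0,0,2]
  R3 -= 0·R2 → [0,0,0,2]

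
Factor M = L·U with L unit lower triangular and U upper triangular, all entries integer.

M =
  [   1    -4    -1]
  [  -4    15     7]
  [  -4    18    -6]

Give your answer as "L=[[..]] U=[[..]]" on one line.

  r1 -= -4·r0 → [0,-1,3]
  r2 -= -4·r0 → [0,2,-10]
  r2 -= -2·r1 → [0,0,-4]

L=[[1,0,0],[-4,1,0],[-4,-2,1]] U=[[1,-4,-1],[0,-1,3],[0,0,-4]]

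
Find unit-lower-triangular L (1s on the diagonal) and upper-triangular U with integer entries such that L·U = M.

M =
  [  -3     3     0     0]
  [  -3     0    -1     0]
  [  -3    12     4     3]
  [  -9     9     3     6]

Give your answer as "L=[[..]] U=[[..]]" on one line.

L=[[1,0,0,0],[1,1,0,0],[1,-3,1,0],[3,0,3,1]] U=[[-3,3,0,0],[0,-3,-1,0],[0,0,1,3],[0,0,0,-3]]

  r1 -= 1·r0 → [0,-3,-1,0]
  r2 -= 1·r0 → [0,9,4,3]
  r3 -= 3·r0 → [0,0,3,6]
  r2 -= -3·r1 → [0,0,1,3]
  r3 -= 0·r1 → [0,0,3,6]
  r3 -= 3·r2 → [0,0,0,-3]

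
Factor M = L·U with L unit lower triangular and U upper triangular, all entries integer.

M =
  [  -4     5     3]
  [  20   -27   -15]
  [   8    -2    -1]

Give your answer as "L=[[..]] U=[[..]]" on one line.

  R1 -= -5·R0 → [0,-2,0]
  R2 -= -2·R0 → [0,8,5]
  R2 -= -4·R1 → [0,0,5]

L=[[1,0,0],[-5,1,0],[-2,-4,1]] U=[[-4,5,3],[0,-2,0],[0,0,5]]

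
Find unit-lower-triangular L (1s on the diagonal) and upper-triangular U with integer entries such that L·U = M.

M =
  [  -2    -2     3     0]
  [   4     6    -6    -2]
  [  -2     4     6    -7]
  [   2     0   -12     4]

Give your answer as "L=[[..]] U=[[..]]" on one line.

  row1 -= -2·row0 → [0,2,0,-2]
  row2 -= 1·row0 → [0,6,3,-7]
  row3 -= -1·row0 → [0,-2,-9,4]
  row2 -= 3·row1 → [0,0,3,-1]
  row3 -= -1·row1 → [0,0,-9,2]
  row3 -= -3·row2 → [0,0,0,-1]

L=[[1,0,0,0],[-2,1,0,0],[1,3,1,0],[-1,-1,-3,1]] U=[[-2,-2,3,0],[0,2,0,-2],[0,0,3,-1],[0,0,0,-1]]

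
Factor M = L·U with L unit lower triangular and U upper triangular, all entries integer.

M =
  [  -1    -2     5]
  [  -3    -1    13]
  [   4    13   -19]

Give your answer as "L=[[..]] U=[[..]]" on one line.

L=[[1,0,0],[3,1,0],[-4,1,1]] U=[[-1,-2,5],[0,5,-2],[0,0,3]]

  R1 -= 3·R0 → [0,5,-2]
  R2 -= -4·R0 → [0,5,1]
  R2 -= 1·R1 → [0,0,3]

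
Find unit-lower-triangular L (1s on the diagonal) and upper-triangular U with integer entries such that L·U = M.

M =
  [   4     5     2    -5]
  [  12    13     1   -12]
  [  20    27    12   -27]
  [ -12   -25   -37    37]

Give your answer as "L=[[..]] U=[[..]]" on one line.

L=[[1,0,0,0],[3,1,0,0],[5,-1,1,0],[-3,5,2,1]] U=[[4,5,2,-5],[0,-2,-5,3],[0,0,-3,1],[0,0,0,5]]

  row1 -= 3·row0 → [0,-2,-5,3]
  row2 -= 5·row0 → [0,2,2,-2]
  row3 -= -3·row0 → [0,-10,-31,22]
  row2 -= -1·row1 → [0,0,-3,1]
  row3 -= 5·row1 → [0,0,-6,7]
  row3 -= 2·row2 → [0,0,0,5]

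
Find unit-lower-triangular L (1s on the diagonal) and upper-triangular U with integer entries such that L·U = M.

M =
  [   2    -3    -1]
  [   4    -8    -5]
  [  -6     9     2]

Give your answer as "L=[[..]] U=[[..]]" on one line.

L=[[1,0,0],[2,1,0],[-3,0,1]] U=[[2,-3,-1],[0,-2,-3],[0,0,-1]]

  R1 -= 2·R0 → [0,-2,-3]
  R2 -= -3·R0 → [0,0,-1]
  R2 -= 0·R1 → [0,0,-1]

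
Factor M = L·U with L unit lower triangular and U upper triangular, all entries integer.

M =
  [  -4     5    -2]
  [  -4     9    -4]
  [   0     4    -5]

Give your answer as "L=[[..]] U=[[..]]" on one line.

  R1 -= 1·R0 → [0,4,-2]
  R2 -= 0·R0 → [0,4,-5]
  R2 -= 1·R1 → [0,0,-3]

L=[[1,0,0],[1,1,0],[0,1,1]] U=[[-4,5,-2],[0,4,-2],[0,0,-3]]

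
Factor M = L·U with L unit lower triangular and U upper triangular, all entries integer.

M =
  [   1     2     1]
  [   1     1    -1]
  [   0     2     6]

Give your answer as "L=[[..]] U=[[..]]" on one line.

L=[[1,0,0],[1,1,0],[0,-2,1]] U=[[1,2,1],[0,-1,-2],[0,0,2]]

  row1 -= 1·row0 → [0,-1,-2]
  row2 -= 0·row0 → [0,2,6]
  row2 -= -2·row1 → [0,0,2]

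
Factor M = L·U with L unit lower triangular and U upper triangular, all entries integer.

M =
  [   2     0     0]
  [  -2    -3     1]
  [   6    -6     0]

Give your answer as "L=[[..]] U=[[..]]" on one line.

  r1 -= -1·r0 → [0,-3,1]
  r2 -= 3·r0 → [0,-6,0]
  r2 -= 2·r1 → [0,0,-2]

L=[[1,0,0],[-1,1,0],[3,2,1]] U=[[2,0,0],[0,-3,1],[0,0,-2]]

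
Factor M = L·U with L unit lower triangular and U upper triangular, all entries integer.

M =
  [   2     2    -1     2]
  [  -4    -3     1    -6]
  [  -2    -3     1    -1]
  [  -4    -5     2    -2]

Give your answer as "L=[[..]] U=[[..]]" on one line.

L=[[1,0,0,0],[-2,1,0,0],[-1,-1,1,0],[-2,-1,1,1]] U=[[2,2,-1,2],[0,1,-1,-2],[0,0,-1,-1],[0,0,0,1]]

  R1 -= -2·R0 → [0,1,-1,-2]
  R2 -= -1·R0 → [0,-1,0,1]
  R3 -= -2·R0 → [0,-1,0,2]
  R2 -= -1·R1 → [0,0,-1,-1]
  R3 -= -1·R1 → [0,0,-1,0]
  R3 -= 1·R2 → [0,0,0,1]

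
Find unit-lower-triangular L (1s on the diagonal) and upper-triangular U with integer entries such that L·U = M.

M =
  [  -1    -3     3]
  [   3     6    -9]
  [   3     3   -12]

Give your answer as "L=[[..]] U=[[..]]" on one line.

  R1 -= -3·R0 → [0,-3,0]
  R2 -= -3·R0 → [0,-6,-3]
  R2 -= 2·R1 → [0,0,-3]

L=[[1,0,0],[-3,1,0],[-3,2,1]] U=[[-1,-3,3],[0,-3,0],[0,0,-3]]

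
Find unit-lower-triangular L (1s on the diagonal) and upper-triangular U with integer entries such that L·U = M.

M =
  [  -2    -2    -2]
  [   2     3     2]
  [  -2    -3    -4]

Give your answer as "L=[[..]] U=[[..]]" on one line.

  row1 -= -1·row0 → [0,1,0]
  row2 -= 1·row0 → [0,-1,-2]
  row2 -= -1·row1 → [0,0,-2]

L=[[1,0,0],[-1,1,0],[1,-1,1]] U=[[-2,-2,-2],[0,1,0],[0,0,-2]]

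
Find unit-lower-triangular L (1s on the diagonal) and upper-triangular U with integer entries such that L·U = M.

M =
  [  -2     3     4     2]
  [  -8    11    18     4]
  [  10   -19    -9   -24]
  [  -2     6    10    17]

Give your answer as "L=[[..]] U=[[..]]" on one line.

L=[[1,0,0,0],[4,1,0,0],[-5,4,1,0],[1,-3,4,1]] U=[[-2,3,4,2],[0,-1,2,-4],[0,0,3,2],[0,0,0,-5]]

  r1 -= 4·r0 → [0,-1,2,-4]
  r2 -= -5·r0 → [0,-4,11,-14]
  r3 -= 1·r0 → [0,3,6,15]
  r2 -= 4·r1 → [0,0,3,2]
  r3 -= -3·r1 → [0,0,12,3]
  r3 -= 4·r2 → [0,0,0,-5]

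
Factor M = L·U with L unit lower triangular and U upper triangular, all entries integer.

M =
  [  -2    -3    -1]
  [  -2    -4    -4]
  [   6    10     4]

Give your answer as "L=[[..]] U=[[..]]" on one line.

L=[[1,0,0],[1,1,0],[-3,-1,1]] U=[[-2,-3,-1],[0,-1,-3],[0,0,-2]]

  row1 -= 1·row0 → [0,-1,-3]
  row2 -= -3·row0 → [0,1,1]
  row2 -= -1·row1 → [0,0,-2]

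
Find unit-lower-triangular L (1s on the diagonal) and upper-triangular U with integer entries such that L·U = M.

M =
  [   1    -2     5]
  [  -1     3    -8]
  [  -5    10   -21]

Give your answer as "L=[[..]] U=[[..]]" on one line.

L=[[1,0,0],[-1,1,0],[-5,0,1]] U=[[1,-2,5],[0,1,-3],[0,0,4]]

  R1 -= -1·R0 → [0,1,-3]
  R2 -= -5·R0 → [0,0,4]
  R2 -= 0·R1 → [0,0,4]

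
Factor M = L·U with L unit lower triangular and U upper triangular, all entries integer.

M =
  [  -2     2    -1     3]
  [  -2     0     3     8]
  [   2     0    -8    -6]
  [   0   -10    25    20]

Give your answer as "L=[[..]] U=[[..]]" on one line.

  R1 -= 1·R0 → [0,-2,4,5]
  R2 -= -1·R0 → [0,2,-9,-3]
  R3 -= 0·R0 → [0,-10,25,20]
  R2 -= -1·R1 → [0,0,-5,2]
  R3 -= 5·R1 → [0,0,5,-5]
  R3 -= -1·R2 → [0,0,0,-3]

L=[[1,0,0,0],[1,1,0,0],[-1,-1,1,0],[0,5,-1,1]] U=[[-2,2,-1,3],[0,-2,4,5],[0,0,-5,2],[0,0,0,-3]]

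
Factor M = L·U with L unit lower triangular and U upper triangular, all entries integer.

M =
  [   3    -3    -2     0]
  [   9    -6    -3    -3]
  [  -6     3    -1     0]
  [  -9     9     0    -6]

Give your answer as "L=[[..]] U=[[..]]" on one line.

L=[[1,0,0,0],[3,1,0,0],[-2,-1,1,0],[-3,0,3,1]] U=[[3,-3,-2,0],[0,3,3,-3],[0,0,-2,-3],[0,0,0,3]]

  row1 -= 3·row0 → [0,3,3,-3]
  row2 -= -2·row0 → [0,-3,-5,0]
  row3 -= -3·row0 → [0,0,-6,-6]
  row2 -= -1·row1 → [0,0,-2,-3]
  row3 -= 0·row1 → [0,0,-6,-6]
  row3 -= 3·row2 → [0,0,0,3]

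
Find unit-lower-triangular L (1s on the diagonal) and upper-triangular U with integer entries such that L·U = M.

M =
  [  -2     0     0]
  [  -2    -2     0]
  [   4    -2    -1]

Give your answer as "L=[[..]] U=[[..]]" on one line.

L=[[1,0,0],[1,1,0],[-2,1,1]] U=[[-2,0,0],[0,-2,0],[0,0,-1]]

  R1 -= 1·R0 → [0,-2,0]
  R2 -= -2·R0 → [0,-2,-1]
  R2 -= 1·R1 → [0,0,-1]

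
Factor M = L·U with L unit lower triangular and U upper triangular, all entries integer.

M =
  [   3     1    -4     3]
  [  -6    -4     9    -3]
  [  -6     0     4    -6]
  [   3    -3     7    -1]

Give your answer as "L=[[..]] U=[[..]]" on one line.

L=[[1,0,0,0],[-2,1,0,0],[-2,-1,1,0],[1,2,-3,1]] U=[[3,1,-4,3],[0,-2,1,3],[0,0,-3,3],[0,0,0,-1]]

  r1 -= -2·r0 → [0,-2,1,3]
  r2 -= -2·r0 → [0,2,-4,0]
  r3 -= 1·r0 → [0,-4,11,-4]
  r2 -= -1·r1 → [0,0,-3,3]
  r3 -= 2·r1 → [0,0,9,-10]
  r3 -= -3·r2 → [0,0,0,-1]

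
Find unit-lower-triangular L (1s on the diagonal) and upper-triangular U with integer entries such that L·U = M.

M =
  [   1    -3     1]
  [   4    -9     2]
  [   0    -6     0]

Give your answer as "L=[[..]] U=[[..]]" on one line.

  R1 -= 4·R0 → [0,3,-2]
  R2 -= 0·R0 → [0,-6,0]
  R2 -= -2·R1 → [0,0,-4]

L=[[1,0,0],[4,1,0],[0,-2,1]] U=[[1,-3,1],[0,3,-2],[0,0,-4]]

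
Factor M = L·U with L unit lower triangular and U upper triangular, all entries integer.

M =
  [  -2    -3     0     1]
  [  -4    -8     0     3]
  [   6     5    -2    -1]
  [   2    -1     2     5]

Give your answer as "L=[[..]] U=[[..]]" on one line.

  row1 -= 2·row0 → [0,-2,0,1]
  row2 -= -3·row0 → [0,-4,-2,2]
  row3 -= -1·row0 → [0,-4,2,6]
  row2 -= 2·row1 → [0,0,-2,0]
  row3 -= 2·row1 → [0,0,2,4]
  row3 -= -1·row2 → [0,0,0,4]

L=[[1,0,0,0],[2,1,0,0],[-3,2,1,0],[-1,2,-1,1]] U=[[-2,-3,0,1],[0,-2,0,1],[0,0,-2,0],[0,0,0,4]]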